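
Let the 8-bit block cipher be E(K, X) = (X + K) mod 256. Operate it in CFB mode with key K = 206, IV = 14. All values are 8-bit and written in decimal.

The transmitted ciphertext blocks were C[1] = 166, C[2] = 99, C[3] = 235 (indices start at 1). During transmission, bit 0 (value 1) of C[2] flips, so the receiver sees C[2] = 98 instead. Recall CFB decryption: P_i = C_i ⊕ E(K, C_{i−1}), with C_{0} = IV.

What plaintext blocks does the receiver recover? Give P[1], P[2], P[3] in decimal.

P[1] = 122, P[2] = 22, P[3] = 219

Only C[2] changed, to 98. In CFB, a change in C_i flips the same bit in P_i and garbles P_{i+1}. Decrypting the received ciphertext:
P[1]: E(K, 14) = 220; 166 ⊕ 220 = 122.
P[2]: E(K, 166) = 116; 98 ⊕ 116 = 22.
P[3]: E(K, 98) = 48; 235 ⊕ 48 = 219.
Blocks that differ from the original plaintext: P[2], P[3].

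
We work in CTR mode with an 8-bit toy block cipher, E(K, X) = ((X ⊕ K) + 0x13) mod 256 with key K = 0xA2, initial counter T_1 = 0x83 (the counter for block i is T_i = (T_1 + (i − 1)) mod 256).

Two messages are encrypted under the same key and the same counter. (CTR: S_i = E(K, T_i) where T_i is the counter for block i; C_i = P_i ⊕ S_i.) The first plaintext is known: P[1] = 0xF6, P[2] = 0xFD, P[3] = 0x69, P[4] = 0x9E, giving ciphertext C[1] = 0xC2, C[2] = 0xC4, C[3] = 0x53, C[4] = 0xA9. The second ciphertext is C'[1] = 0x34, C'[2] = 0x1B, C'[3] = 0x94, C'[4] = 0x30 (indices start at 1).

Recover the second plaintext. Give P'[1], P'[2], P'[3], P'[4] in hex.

In CTR with a reused counter, both messages share the same keystream S_i, so C_i ⊕ C'_i = P_i ⊕ P'_i and thus P'_i = P_i ⊕ C_i ⊕ C'_i.
P'[1]: 0xF6 ⊕ 0xC2 ⊕ 0x34 = 0x00.
P'[2]: 0xFD ⊕ 0xC4 ⊕ 0x1B = 0x22.
P'[3]: 0x69 ⊕ 0x53 ⊕ 0x94 = 0xAE.
P'[4]: 0x9E ⊕ 0xA9 ⊕ 0x30 = 0x07.

P'[1] = 0x00, P'[2] = 0x22, P'[3] = 0xAE, P'[4] = 0x07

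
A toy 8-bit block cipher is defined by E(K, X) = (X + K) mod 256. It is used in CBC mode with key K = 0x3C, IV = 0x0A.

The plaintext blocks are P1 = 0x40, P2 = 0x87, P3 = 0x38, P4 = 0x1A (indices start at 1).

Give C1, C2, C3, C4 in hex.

CBC encryption: C_i = E(K, P_i ⊕ C_{i−1}), with C_{0} = IV.
C1: P1 ⊕ 0x0A = 0x4A; E(K, 0x4A) = 0x86.
C2: P2 ⊕ 0x86 = 0x01; E(K, 0x01) = 0x3D.
C3: P3 ⊕ 0x3D = 0x05; E(K, 0x05) = 0x41.
C4: P4 ⊕ 0x41 = 0x5B; E(K, 0x5B) = 0x97.

C1 = 0x86, C2 = 0x3D, C3 = 0x41, C4 = 0x97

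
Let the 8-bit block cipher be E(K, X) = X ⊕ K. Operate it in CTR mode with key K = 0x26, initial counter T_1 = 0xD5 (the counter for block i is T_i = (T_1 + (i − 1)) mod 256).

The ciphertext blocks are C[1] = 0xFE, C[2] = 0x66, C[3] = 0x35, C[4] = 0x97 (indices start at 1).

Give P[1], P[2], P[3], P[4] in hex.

CTR decryption: S_i = E(K, T_i) where T_i is the counter for block i; P_i = C_i ⊕ S_i.
P[1]: T = 0xD5, S = E(K, T) = 0xF3; 0xFE ⊕ 0xF3 = 0x0D.
P[2]: T = 0xD6, S = E(K, T) = 0xF0; 0x66 ⊕ 0xF0 = 0x96.
P[3]: T = 0xD7, S = E(K, T) = 0xF1; 0x35 ⊕ 0xF1 = 0xC4.
P[4]: T = 0xD8, S = E(K, T) = 0xFE; 0x97 ⊕ 0xFE = 0x69.

P[1] = 0x0D, P[2] = 0x96, P[3] = 0xC4, P[4] = 0x69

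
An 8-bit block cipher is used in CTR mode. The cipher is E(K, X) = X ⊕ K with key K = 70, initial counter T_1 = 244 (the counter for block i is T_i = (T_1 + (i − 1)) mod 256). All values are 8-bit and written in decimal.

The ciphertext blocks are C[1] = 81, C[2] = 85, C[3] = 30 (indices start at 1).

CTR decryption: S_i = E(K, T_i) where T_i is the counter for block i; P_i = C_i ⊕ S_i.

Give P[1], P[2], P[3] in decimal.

P[1]: T = 244, S = E(K, T) = 178; 81 ⊕ 178 = 227.
P[2]: T = 245, S = E(K, T) = 179; 85 ⊕ 179 = 230.
P[3]: T = 246, S = E(K, T) = 176; 30 ⊕ 176 = 174.

P[1] = 227, P[2] = 230, P[3] = 174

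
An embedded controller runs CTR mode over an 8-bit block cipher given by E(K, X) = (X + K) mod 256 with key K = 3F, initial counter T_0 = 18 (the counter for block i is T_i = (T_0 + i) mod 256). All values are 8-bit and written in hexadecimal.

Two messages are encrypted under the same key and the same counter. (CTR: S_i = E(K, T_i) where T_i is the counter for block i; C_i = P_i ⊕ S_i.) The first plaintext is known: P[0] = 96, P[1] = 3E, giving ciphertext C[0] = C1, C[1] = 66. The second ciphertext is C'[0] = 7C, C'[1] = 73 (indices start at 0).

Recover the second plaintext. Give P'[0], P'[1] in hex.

P'[0] = 2B, P'[1] = 2B

In CTR with a reused counter, both messages share the same keystream S_i, so C_i ⊕ C'_i = P_i ⊕ P'_i and thus P'_i = P_i ⊕ C_i ⊕ C'_i.
P'[0]: 96 ⊕ C1 ⊕ 7C = 2B.
P'[1]: 3E ⊕ 66 ⊕ 73 = 2B.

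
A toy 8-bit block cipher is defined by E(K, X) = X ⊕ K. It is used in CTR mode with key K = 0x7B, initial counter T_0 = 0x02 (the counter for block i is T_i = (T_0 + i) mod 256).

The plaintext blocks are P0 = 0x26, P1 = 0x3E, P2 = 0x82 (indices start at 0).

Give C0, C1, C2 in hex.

CTR encryption: S_i = E(K, T_i) where T_i is the counter for block i; C_i = P_i ⊕ S_i.
C0: T = 0x02, S = E(K, T) = 0x79; 0x26 ⊕ 0x79 = 0x5F.
C1: T = 0x03, S = E(K, T) = 0x78; 0x3E ⊕ 0x78 = 0x46.
C2: T = 0x04, S = E(K, T) = 0x7F; 0x82 ⊕ 0x7F = 0xFD.

C0 = 0x5F, C1 = 0x46, C2 = 0xFD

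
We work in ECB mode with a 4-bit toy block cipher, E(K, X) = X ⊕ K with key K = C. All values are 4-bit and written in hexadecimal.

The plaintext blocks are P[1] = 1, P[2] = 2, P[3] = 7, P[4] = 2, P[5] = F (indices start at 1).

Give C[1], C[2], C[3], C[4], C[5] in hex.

ECB encryption: C_i = E(K, P_i).
C[1]: E(K, 1) = D.
C[2]: E(K, 2) = E.
C[3]: E(K, 7) = B.
C[4]: E(K, 2) = E.
C[5]: E(K, F) = 3.

C[1] = D, C[2] = E, C[3] = B, C[4] = E, C[5] = 3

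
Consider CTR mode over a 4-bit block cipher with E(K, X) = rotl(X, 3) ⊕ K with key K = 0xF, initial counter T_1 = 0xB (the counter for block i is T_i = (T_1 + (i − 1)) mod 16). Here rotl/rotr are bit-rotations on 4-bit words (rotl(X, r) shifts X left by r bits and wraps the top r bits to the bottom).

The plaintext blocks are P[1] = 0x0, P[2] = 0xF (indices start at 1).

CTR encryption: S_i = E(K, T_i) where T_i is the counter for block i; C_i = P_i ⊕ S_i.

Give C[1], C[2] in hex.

C[1] = 0x2, C[2] = 0x6

C[1]: T = 0xB, S = E(K, T) = 0x2; 0x0 ⊕ 0x2 = 0x2.
C[2]: T = 0xC, S = E(K, T) = 0x9; 0xF ⊕ 0x9 = 0x6.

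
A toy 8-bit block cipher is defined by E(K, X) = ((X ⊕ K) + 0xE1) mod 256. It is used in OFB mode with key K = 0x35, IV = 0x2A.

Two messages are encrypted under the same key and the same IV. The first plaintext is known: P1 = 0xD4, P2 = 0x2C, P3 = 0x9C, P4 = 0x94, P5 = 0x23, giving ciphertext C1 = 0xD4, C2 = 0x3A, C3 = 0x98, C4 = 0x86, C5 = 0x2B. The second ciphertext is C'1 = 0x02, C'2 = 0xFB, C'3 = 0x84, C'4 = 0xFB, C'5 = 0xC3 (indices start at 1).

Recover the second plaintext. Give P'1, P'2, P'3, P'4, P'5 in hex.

In OFB with a reused IV, both messages share the same keystream S_i, so C_i ⊕ C'_i = P_i ⊕ P'_i and thus P'_i = P_i ⊕ C_i ⊕ C'_i.
P'1: 0xD4 ⊕ 0xD4 ⊕ 0x02 = 0x02.
P'2: 0x2C ⊕ 0x3A ⊕ 0xFB = 0xED.
P'3: 0x9C ⊕ 0x98 ⊕ 0x84 = 0x80.
P'4: 0x94 ⊕ 0x86 ⊕ 0xFB = 0xE9.
P'5: 0x23 ⊕ 0x2B ⊕ 0xC3 = 0xCB.

P'1 = 0x02, P'2 = 0xED, P'3 = 0x80, P'4 = 0xE9, P'5 = 0xCB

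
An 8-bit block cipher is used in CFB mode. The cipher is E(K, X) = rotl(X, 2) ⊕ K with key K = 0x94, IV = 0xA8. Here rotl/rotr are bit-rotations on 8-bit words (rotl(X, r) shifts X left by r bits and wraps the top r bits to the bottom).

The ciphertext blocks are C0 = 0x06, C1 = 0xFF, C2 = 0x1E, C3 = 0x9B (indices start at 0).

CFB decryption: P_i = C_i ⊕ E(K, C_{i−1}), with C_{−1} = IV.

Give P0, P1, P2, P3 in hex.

P0: E(K, 0xA8) = 0x36; 0x06 ⊕ 0x36 = 0x30.
P1: E(K, 0x06) = 0x8C; 0xFF ⊕ 0x8C = 0x73.
P2: E(K, 0xFF) = 0x6B; 0x1E ⊕ 0x6B = 0x75.
P3: E(K, 0x1E) = 0xEC; 0x9B ⊕ 0xEC = 0x77.

P0 = 0x30, P1 = 0x73, P2 = 0x75, P3 = 0x77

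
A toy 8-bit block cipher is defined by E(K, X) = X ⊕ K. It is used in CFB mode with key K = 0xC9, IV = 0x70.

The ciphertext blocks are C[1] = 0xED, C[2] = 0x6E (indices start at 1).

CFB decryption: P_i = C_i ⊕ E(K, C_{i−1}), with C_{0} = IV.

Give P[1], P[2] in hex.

P[1] = 0x54, P[2] = 0x4A

P[1]: E(K, 0x70) = 0xB9; 0xED ⊕ 0xB9 = 0x54.
P[2]: E(K, 0xED) = 0x24; 0x6E ⊕ 0x24 = 0x4A.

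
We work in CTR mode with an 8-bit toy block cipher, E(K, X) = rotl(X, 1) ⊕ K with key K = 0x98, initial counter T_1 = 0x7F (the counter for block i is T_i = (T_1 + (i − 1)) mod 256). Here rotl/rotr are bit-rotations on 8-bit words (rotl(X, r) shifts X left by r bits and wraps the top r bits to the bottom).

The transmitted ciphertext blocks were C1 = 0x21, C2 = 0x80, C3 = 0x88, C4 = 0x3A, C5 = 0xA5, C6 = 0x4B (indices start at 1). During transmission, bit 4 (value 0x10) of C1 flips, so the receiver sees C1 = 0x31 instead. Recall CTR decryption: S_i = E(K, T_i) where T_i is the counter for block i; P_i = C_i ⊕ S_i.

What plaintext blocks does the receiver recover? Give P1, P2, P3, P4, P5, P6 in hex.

Only C1 changed, to 0x31. In CTR, a change in C_i flips the same bit in P_i only; the keystream is unaffected. Decrypting the received ciphertext:
P1: T = 0x7F, S = E(K, T) = 0x66; 0x31 ⊕ 0x66 = 0x57.
P2: T = 0x80, S = E(K, T) = 0x99; 0x80 ⊕ 0x99 = 0x19.
P3: T = 0x81, S = E(K, T) = 0x9B; 0x88 ⊕ 0x9B = 0x13.
P4: T = 0x82, S = E(K, T) = 0x9D; 0x3A ⊕ 0x9D = 0xA7.
P5: T = 0x83, S = E(K, T) = 0x9F; 0xA5 ⊕ 0x9F = 0x3A.
P6: T = 0x84, S = E(K, T) = 0x91; 0x4B ⊕ 0x91 = 0xDA.
Blocks that differ from the original plaintext: P1.

P1 = 0x57, P2 = 0x19, P3 = 0x13, P4 = 0xA7, P5 = 0x3A, P6 = 0xDA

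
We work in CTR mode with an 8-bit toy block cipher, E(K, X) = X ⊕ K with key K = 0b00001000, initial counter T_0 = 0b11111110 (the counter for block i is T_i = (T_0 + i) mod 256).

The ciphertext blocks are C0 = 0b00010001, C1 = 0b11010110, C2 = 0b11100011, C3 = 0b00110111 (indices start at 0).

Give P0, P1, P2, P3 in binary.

CTR decryption: S_i = E(K, T_i) where T_i is the counter for block i; P_i = C_i ⊕ S_i.
P0: T = 0b11111110, S = E(K, T) = 0b11110110; 0b00010001 ⊕ 0b11110110 = 0b11100111.
P1: T = 0b11111111, S = E(K, T) = 0b11110111; 0b11010110 ⊕ 0b11110111 = 0b00100001.
P2: T = 0b00000000, S = E(K, T) = 0b00001000; 0b11100011 ⊕ 0b00001000 = 0b11101011.
P3: T = 0b00000001, S = E(K, T) = 0b00001001; 0b00110111 ⊕ 0b00001001 = 0b00111110.

P0 = 0b11100111, P1 = 0b00100001, P2 = 0b11101011, P3 = 0b00111110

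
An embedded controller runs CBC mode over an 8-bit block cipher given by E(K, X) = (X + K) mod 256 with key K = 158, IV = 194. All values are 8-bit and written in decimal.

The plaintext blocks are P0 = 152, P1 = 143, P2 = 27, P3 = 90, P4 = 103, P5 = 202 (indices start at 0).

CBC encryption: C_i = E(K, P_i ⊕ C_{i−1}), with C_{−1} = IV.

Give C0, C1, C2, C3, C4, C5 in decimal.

C0 = 248, C1 = 21, C2 = 172, C3 = 148, C4 = 145, C5 = 249

C0: P0 ⊕ 194 = 90; E(K, 90) = 248.
C1: P1 ⊕ 248 = 119; E(K, 119) = 21.
C2: P2 ⊕ 21 = 14; E(K, 14) = 172.
C3: P3 ⊕ 172 = 246; E(K, 246) = 148.
C4: P4 ⊕ 148 = 243; E(K, 243) = 145.
C5: P5 ⊕ 145 = 91; E(K, 91) = 249.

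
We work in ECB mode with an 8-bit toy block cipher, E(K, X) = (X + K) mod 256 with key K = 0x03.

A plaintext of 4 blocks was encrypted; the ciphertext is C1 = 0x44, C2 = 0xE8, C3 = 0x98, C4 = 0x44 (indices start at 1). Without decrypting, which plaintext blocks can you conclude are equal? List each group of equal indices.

ECB encrypts each block independently with the same key, so equal ciphertext blocks imply equal plaintext blocks.
C1 = C4 = 0x44, so P1 = P4.

P1 = P4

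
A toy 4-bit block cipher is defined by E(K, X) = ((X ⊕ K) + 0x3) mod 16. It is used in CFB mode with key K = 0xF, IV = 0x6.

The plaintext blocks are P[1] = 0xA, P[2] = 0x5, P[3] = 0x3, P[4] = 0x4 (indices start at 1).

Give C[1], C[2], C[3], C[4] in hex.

C[1] = 0x6, C[2] = 0x9, C[3] = 0xA, C[4] = 0xC

CFB encryption: C_i = P_i ⊕ E(K, C_{i−1}), with C_{0} = IV.
C[1]: E(K, 0x6) = 0xC; 0xA ⊕ 0xC = 0x6.
C[2]: E(K, 0x6) = 0xC; 0x5 ⊕ 0xC = 0x9.
C[3]: E(K, 0x9) = 0x9; 0x3 ⊕ 0x9 = 0xA.
C[4]: E(K, 0xA) = 0x8; 0x4 ⊕ 0x8 = 0xC.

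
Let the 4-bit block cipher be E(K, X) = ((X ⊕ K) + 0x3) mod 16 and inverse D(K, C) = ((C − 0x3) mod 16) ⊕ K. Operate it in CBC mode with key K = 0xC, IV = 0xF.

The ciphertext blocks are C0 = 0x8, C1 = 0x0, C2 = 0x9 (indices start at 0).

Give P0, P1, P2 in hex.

CBC decryption: P_i = D(K, C_i) ⊕ C_{i−1}, with C_{−1} = IV.
P0: D(K, 0x8) = 0x9; 0x9 ⊕ 0xF = 0x6.
P1: D(K, 0x0) = 0x1; 0x1 ⊕ 0x8 = 0x9.
P2: D(K, 0x9) = 0xA; 0xA ⊕ 0x0 = 0xA.

P0 = 0x6, P1 = 0x9, P2 = 0xA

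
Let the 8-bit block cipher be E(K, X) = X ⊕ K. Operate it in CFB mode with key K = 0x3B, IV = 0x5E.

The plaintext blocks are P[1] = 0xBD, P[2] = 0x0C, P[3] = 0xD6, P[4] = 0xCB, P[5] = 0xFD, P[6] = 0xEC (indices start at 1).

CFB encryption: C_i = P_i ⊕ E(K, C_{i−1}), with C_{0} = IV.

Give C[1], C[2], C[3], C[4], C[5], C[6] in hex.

C[1] = 0xD8, C[2] = 0xEF, C[3] = 0x02, C[4] = 0xF2, C[5] = 0x34, C[6] = 0xE3

C[1]: E(K, 0x5E) = 0x65; 0xBD ⊕ 0x65 = 0xD8.
C[2]: E(K, 0xD8) = 0xE3; 0x0C ⊕ 0xE3 = 0xEF.
C[3]: E(K, 0xEF) = 0xD4; 0xD6 ⊕ 0xD4 = 0x02.
C[4]: E(K, 0x02) = 0x39; 0xCB ⊕ 0x39 = 0xF2.
C[5]: E(K, 0xF2) = 0xC9; 0xFD ⊕ 0xC9 = 0x34.
C[6]: E(K, 0x34) = 0x0F; 0xEC ⊕ 0x0F = 0xE3.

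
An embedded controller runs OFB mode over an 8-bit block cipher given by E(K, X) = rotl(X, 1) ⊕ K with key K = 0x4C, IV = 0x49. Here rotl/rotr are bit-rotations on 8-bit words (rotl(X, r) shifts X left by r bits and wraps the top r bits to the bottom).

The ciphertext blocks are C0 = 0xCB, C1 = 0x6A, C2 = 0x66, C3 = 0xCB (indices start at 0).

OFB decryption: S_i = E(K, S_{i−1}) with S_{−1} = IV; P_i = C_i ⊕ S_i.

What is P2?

P2 = 0xC9

P0: S = E(K, 0x49) = 0xDE; 0xCB ⊕ 0xDE = 0x15.
P1: S = E(K, 0xDE) = 0xF1; 0x6A ⊕ 0xF1 = 0x9B.
P2: S = E(K, 0xF1) = 0xAF; 0x66 ⊕ 0xAF = 0xC9.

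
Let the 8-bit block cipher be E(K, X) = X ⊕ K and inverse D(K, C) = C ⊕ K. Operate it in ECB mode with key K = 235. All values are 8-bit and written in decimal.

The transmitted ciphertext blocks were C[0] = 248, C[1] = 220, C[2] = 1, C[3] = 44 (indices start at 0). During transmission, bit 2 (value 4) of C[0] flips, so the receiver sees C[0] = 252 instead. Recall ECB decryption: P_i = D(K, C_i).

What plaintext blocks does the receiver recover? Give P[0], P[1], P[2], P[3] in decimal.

Only C[0] changed, to 252. In ECB, a change in C_i affects only P_i. Decrypting the received ciphertext:
P[0]: D(K, 252) = 23.
P[1]: D(K, 220) = 55.
P[2]: D(K, 1) = 234.
P[3]: D(K, 44) = 199.
Blocks that differ from the original plaintext: P[0].

P[0] = 23, P[1] = 55, P[2] = 234, P[3] = 199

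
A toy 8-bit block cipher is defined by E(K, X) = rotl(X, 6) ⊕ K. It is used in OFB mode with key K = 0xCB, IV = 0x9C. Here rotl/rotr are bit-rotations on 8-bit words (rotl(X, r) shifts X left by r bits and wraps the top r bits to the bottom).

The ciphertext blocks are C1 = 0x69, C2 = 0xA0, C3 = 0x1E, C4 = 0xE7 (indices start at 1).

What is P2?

P2 = 0x50

OFB decryption: S_i = E(K, S_{i−1}) with S_{0} = IV; P_i = C_i ⊕ S_i.
P1: S = E(K, 0x9C) = 0xEC; 0x69 ⊕ 0xEC = 0x85.
P2: S = E(K, 0xEC) = 0xF0; 0xA0 ⊕ 0xF0 = 0x50.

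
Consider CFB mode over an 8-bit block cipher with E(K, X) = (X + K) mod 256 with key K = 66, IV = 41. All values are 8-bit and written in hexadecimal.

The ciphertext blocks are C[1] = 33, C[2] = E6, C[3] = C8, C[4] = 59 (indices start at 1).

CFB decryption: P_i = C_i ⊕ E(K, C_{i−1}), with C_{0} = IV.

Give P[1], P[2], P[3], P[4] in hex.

P[1] = 94, P[2] = 7F, P[3] = 84, P[4] = 77

P[1]: E(K, 41) = A7; 33 ⊕ A7 = 94.
P[2]: E(K, 33) = 99; E6 ⊕ 99 = 7F.
P[3]: E(K, E6) = 4C; C8 ⊕ 4C = 84.
P[4]: E(K, C8) = 2E; 59 ⊕ 2E = 77.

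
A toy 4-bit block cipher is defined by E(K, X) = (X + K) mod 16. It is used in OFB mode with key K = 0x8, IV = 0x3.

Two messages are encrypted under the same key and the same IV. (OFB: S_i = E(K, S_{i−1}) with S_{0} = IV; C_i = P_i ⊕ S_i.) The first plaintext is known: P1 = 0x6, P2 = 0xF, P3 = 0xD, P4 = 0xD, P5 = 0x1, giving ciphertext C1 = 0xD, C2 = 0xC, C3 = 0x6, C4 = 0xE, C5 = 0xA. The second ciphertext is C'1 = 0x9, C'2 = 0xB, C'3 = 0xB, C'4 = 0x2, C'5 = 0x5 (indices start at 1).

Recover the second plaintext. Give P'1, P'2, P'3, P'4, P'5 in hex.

In OFB with a reused IV, both messages share the same keystream S_i, so C_i ⊕ C'_i = P_i ⊕ P'_i and thus P'_i = P_i ⊕ C_i ⊕ C'_i.
P'1: 0x6 ⊕ 0xD ⊕ 0x9 = 0x2.
P'2: 0xF ⊕ 0xC ⊕ 0xB = 0x8.
P'3: 0xD ⊕ 0x6 ⊕ 0xB = 0x0.
P'4: 0xD ⊕ 0xE ⊕ 0x2 = 0x1.
P'5: 0x1 ⊕ 0xA ⊕ 0x5 = 0xE.

P'1 = 0x2, P'2 = 0x8, P'3 = 0x0, P'4 = 0x1, P'5 = 0xE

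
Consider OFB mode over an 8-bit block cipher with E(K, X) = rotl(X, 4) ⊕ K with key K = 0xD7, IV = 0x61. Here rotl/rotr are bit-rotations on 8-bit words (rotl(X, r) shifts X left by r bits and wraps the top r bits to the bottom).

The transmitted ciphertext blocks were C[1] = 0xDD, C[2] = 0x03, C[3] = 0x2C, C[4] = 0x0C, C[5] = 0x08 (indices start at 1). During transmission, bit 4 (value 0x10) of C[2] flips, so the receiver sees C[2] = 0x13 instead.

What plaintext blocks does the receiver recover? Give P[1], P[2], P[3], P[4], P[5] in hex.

P[1] = 0x1C, P[2] = 0xD8, P[3] = 0x47, P[4] = 0x6D, P[5] = 0xC9

OFB decryption: S_i = E(K, S_{i−1}) with S_{0} = IV; P_i = C_i ⊕ S_i.
Only C[2] changed, to 0x13. In OFB, a change in C_i flips the same bit in P_i only; the keystream is unaffected. Decrypting the received ciphertext:
P[1]: S = E(K, 0x61) = 0xC1; 0xDD ⊕ 0xC1 = 0x1C.
P[2]: S = E(K, 0xC1) = 0xCB; 0x13 ⊕ 0xCB = 0xD8.
P[3]: S = E(K, 0xCB) = 0x6B; 0x2C ⊕ 0x6B = 0x47.
P[4]: S = E(K, 0x6B) = 0x61; 0x0C ⊕ 0x61 = 0x6D.
P[5]: S = E(K, 0x61) = 0xC1; 0x08 ⊕ 0xC1 = 0xC9.
Blocks that differ from the original plaintext: P[2].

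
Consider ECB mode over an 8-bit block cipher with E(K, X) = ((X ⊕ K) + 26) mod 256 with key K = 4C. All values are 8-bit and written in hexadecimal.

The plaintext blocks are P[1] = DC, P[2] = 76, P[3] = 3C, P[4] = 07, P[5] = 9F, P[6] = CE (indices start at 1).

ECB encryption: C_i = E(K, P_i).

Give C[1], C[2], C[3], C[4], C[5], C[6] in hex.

C[1]: E(K, DC) = B6.
C[2]: E(K, 76) = 60.
C[3]: E(K, 3C) = 96.
C[4]: E(K, 07) = 71.
C[5]: E(K, 9F) = F9.
C[6]: E(K, CE) = A8.

C[1] = B6, C[2] = 60, C[3] = 96, C[4] = 71, C[5] = F9, C[6] = A8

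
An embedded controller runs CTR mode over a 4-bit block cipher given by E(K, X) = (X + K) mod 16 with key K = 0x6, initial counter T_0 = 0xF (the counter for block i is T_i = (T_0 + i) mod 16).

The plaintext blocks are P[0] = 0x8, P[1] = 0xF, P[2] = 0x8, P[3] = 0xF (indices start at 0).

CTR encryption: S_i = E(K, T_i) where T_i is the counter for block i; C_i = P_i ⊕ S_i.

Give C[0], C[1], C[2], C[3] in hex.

C[0] = 0xD, C[1] = 0x9, C[2] = 0xF, C[3] = 0x7

C[0]: T = 0xF, S = E(K, T) = 0x5; 0x8 ⊕ 0x5 = 0xD.
C[1]: T = 0x0, S = E(K, T) = 0x6; 0xF ⊕ 0x6 = 0x9.
C[2]: T = 0x1, S = E(K, T) = 0x7; 0x8 ⊕ 0x7 = 0xF.
C[3]: T = 0x2, S = E(K, T) = 0x8; 0xF ⊕ 0x8 = 0x7.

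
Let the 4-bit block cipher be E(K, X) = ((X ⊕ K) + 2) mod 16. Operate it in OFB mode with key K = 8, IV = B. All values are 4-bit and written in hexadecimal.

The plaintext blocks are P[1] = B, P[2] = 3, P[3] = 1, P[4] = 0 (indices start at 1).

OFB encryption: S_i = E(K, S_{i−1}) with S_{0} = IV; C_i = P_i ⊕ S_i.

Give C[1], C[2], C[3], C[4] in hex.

C[1]: S = E(K, B) = 5; B ⊕ 5 = E.
C[2]: S = E(K, 5) = F; 3 ⊕ F = C.
C[3]: S = E(K, F) = 9; 1 ⊕ 9 = 8.
C[4]: S = E(K, 9) = 3; 0 ⊕ 3 = 3.

C[1] = E, C[2] = C, C[3] = 8, C[4] = 3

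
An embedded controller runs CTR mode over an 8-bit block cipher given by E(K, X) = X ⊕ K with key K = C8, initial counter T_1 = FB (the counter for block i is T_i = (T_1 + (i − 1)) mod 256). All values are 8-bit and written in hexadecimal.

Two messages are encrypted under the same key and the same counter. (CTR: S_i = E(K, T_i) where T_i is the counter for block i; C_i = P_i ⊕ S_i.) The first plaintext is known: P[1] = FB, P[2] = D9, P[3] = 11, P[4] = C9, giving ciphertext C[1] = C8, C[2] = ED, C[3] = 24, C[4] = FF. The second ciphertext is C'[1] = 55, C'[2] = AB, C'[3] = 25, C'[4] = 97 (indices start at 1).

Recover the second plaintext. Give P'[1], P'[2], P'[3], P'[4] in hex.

P'[1] = 66, P'[2] = 9F, P'[3] = 10, P'[4] = A1

In CTR with a reused counter, both messages share the same keystream S_i, so C_i ⊕ C'_i = P_i ⊕ P'_i and thus P'_i = P_i ⊕ C_i ⊕ C'_i.
P'[1]: FB ⊕ C8 ⊕ 55 = 66.
P'[2]: D9 ⊕ ED ⊕ AB = 9F.
P'[3]: 11 ⊕ 24 ⊕ 25 = 10.
P'[4]: C9 ⊕ FF ⊕ 97 = A1.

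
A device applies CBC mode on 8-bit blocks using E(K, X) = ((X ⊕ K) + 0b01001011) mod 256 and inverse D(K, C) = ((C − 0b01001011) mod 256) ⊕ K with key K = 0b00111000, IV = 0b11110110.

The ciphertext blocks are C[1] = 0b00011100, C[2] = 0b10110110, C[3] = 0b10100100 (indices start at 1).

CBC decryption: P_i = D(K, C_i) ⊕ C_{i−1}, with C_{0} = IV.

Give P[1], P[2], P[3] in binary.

P[1]: D(K, 0b00011100) = 0b11101001; 0b11101001 ⊕ 0b11110110 = 0b00011111.
P[2]: D(K, 0b10110110) = 0b01010011; 0b01010011 ⊕ 0b00011100 = 0b01001111.
P[3]: D(K, 0b10100100) = 0b01100001; 0b01100001 ⊕ 0b10110110 = 0b11010111.

P[1] = 0b00011111, P[2] = 0b01001111, P[3] = 0b11010111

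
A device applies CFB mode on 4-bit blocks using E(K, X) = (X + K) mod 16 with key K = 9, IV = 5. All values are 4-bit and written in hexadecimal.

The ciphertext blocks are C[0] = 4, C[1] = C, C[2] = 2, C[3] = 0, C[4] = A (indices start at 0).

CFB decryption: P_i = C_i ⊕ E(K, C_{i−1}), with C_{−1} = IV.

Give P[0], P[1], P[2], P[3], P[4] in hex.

P[0] = A, P[1] = 1, P[2] = 7, P[3] = B, P[4] = 3

P[0]: E(K, 5) = E; 4 ⊕ E = A.
P[1]: E(K, 4) = D; C ⊕ D = 1.
P[2]: E(K, C) = 5; 2 ⊕ 5 = 7.
P[3]: E(K, 2) = B; 0 ⊕ B = B.
P[4]: E(K, 0) = 9; A ⊕ 9 = 3.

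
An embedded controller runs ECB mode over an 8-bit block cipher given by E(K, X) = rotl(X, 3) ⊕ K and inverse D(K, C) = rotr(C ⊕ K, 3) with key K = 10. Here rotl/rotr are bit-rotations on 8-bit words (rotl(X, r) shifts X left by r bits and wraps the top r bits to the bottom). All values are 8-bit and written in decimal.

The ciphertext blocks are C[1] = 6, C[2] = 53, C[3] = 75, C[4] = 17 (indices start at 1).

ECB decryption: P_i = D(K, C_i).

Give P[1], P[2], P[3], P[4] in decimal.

P[1]: D(K, 6) = 129.
P[2]: D(K, 53) = 231.
P[3]: D(K, 75) = 40.
P[4]: D(K, 17) = 99.

P[1] = 129, P[2] = 231, P[3] = 40, P[4] = 99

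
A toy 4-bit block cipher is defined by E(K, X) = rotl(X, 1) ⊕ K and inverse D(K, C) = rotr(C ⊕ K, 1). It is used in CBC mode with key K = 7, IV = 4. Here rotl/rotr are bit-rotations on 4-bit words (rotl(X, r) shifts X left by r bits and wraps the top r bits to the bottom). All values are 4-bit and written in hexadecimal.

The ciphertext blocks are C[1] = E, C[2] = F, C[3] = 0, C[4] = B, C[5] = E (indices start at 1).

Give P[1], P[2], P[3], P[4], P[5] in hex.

P[1] = 8, P[2] = A, P[3] = 4, P[4] = 6, P[5] = 7

CBC decryption: P_i = D(K, C_i) ⊕ C_{i−1}, with C_{0} = IV.
P[1]: D(K, E) = C; C ⊕ 4 = 8.
P[2]: D(K, F) = 4; 4 ⊕ E = A.
P[3]: D(K, 0) = B; B ⊕ F = 4.
P[4]: D(K, B) = 6; 6 ⊕ 0 = 6.
P[5]: D(K, E) = C; C ⊕ B = 7.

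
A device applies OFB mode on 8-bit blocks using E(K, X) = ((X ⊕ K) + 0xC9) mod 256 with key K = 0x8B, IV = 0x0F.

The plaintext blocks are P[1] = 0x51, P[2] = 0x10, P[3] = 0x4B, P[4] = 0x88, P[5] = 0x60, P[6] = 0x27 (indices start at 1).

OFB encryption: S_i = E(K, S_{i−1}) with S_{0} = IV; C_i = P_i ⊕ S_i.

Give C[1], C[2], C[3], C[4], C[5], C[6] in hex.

C[1]: S = E(K, 0x0F) = 0x4D; 0x51 ⊕ 0x4D = 0x1C.
C[2]: S = E(K, 0x4D) = 0x8F; 0x10 ⊕ 0x8F = 0x9F.
C[3]: S = E(K, 0x8F) = 0xCD; 0x4B ⊕ 0xCD = 0x86.
C[4]: S = E(K, 0xCD) = 0x0F; 0x88 ⊕ 0x0F = 0x87.
C[5]: S = E(K, 0x0F) = 0x4D; 0x60 ⊕ 0x4D = 0x2D.
C[6]: S = E(K, 0x4D) = 0x8F; 0x27 ⊕ 0x8F = 0xA8.

C[1] = 0x1C, C[2] = 0x9F, C[3] = 0x86, C[4] = 0x87, C[5] = 0x2D, C[6] = 0xA8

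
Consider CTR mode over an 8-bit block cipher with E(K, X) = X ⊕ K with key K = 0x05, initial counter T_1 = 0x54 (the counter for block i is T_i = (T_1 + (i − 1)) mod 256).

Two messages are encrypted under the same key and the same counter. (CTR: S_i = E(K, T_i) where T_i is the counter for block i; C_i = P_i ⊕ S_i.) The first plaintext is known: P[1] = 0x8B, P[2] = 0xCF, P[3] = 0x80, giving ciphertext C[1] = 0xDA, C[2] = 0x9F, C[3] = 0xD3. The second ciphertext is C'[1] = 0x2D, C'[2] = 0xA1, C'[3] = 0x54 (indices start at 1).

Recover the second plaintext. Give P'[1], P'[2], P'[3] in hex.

In CTR with a reused counter, both messages share the same keystream S_i, so C_i ⊕ C'_i = P_i ⊕ P'_i and thus P'_i = P_i ⊕ C_i ⊕ C'_i.
P'[1]: 0x8B ⊕ 0xDA ⊕ 0x2D = 0x7C.
P'[2]: 0xCF ⊕ 0x9F ⊕ 0xA1 = 0xF1.
P'[3]: 0x80 ⊕ 0xD3 ⊕ 0x54 = 0x07.

P'[1] = 0x7C, P'[2] = 0xF1, P'[3] = 0x07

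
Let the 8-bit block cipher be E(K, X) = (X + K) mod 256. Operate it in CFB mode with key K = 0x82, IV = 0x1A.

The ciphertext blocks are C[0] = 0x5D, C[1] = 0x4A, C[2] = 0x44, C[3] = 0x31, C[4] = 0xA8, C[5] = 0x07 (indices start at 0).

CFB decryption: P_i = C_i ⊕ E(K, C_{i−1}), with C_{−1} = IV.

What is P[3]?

P[3]: E(K, 0x44) = 0xC6; 0x31 ⊕ 0xC6 = 0xF7.

P[3] = 0xF7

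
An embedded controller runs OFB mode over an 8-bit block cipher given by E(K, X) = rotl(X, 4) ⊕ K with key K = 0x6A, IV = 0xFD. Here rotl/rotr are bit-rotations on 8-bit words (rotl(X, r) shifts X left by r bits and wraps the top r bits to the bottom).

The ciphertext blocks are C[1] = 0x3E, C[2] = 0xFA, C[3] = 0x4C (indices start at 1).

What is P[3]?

OFB decryption: S_i = E(K, S_{i−1}) with S_{0} = IV; P_i = C_i ⊕ S_i.
P[1]: S = E(K, 0xFD) = 0xB5; 0x3E ⊕ 0xB5 = 0x8B.
P[2]: S = E(K, 0xB5) = 0x31; 0xFA ⊕ 0x31 = 0xCB.
P[3]: S = E(K, 0x31) = 0x79; 0x4C ⊕ 0x79 = 0x35.

P[3] = 0x35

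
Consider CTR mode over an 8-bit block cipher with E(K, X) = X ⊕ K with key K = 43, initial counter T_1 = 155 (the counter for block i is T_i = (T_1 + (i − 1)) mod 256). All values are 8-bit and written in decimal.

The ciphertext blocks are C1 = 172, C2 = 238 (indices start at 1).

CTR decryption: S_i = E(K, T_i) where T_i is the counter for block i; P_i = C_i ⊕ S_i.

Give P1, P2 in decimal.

P1: T = 155, S = E(K, T) = 176; 172 ⊕ 176 = 28.
P2: T = 156, S = E(K, T) = 183; 238 ⊕ 183 = 89.

P1 = 28, P2 = 89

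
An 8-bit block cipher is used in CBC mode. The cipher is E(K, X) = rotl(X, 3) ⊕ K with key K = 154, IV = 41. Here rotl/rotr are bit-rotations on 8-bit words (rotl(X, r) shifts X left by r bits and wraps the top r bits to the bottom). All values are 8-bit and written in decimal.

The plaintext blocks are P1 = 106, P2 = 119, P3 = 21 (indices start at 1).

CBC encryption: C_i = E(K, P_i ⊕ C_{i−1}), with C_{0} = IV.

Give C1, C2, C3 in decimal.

C1: P1 ⊕ 41 = 67; E(K, 67) = 128.
C2: P2 ⊕ 128 = 247; E(K, 247) = 37.
C3: P3 ⊕ 37 = 48; E(K, 48) = 27.

C1 = 128, C2 = 37, C3 = 27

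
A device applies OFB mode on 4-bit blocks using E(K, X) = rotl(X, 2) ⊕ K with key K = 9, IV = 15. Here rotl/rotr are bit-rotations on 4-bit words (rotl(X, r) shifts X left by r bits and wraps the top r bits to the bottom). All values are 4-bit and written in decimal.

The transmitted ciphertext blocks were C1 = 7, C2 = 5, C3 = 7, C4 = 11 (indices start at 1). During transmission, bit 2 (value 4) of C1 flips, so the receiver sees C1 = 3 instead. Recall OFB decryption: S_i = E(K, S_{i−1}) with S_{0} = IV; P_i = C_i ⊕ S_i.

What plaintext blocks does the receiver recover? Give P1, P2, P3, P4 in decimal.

P1 = 5, P2 = 5, P3 = 14, P4 = 4

Only C1 changed, to 3. In OFB, a change in C_i flips the same bit in P_i only; the keystream is unaffected. Decrypting the received ciphertext:
P1: S = E(K, 15) = 6; 3 ⊕ 6 = 5.
P2: S = E(K, 6) = 0; 5 ⊕ 0 = 5.
P3: S = E(K, 0) = 9; 7 ⊕ 9 = 14.
P4: S = E(K, 9) = 15; 11 ⊕ 15 = 4.
Blocks that differ from the original plaintext: P1.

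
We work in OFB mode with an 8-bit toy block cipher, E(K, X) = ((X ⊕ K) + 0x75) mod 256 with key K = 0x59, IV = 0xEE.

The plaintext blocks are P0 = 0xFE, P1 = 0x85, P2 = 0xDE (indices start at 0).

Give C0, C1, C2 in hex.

C0 = 0xD2, C1 = 0x6F, C2 = 0xF6

OFB encryption: S_i = E(K, S_{i−1}) with S_{−1} = IV; C_i = P_i ⊕ S_i.
C0: S = E(K, 0xEE) = 0x2C; 0xFE ⊕ 0x2C = 0xD2.
C1: S = E(K, 0x2C) = 0xEA; 0x85 ⊕ 0xEA = 0x6F.
C2: S = E(K, 0xEA) = 0x28; 0xDE ⊕ 0x28 = 0xF6.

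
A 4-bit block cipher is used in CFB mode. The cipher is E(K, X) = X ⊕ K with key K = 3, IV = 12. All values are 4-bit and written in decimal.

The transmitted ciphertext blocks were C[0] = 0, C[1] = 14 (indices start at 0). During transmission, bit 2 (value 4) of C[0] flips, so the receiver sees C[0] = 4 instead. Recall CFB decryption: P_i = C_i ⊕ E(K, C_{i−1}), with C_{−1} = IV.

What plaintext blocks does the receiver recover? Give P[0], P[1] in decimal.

Only C[0] changed, to 4. In CFB, a change in C_i flips the same bit in P_i and garbles P_{i+1}. Decrypting the received ciphertext:
P[0]: E(K, 12) = 15; 4 ⊕ 15 = 11.
P[1]: E(K, 4) = 7; 14 ⊕ 7 = 9.
Blocks that differ from the original plaintext: P[0], P[1].

P[0] = 11, P[1] = 9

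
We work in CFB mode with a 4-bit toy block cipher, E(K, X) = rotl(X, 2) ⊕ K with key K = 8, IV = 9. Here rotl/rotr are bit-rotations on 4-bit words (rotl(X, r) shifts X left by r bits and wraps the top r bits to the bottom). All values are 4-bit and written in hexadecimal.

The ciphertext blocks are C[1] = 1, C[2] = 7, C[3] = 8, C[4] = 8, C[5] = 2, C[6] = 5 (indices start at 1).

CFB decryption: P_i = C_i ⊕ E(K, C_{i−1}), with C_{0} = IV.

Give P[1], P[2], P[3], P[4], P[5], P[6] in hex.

P[1]: E(K, 9) = E; 1 ⊕ E = F.
P[2]: E(K, 1) = C; 7 ⊕ C = B.
P[3]: E(K, 7) = 5; 8 ⊕ 5 = D.
P[4]: E(K, 8) = A; 8 ⊕ A = 2.
P[5]: E(K, 8) = A; 2 ⊕ A = 8.
P[6]: E(K, 2) = 0; 5 ⊕ 0 = 5.

P[1] = F, P[2] = B, P[3] = D, P[4] = 2, P[5] = 8, P[6] = 5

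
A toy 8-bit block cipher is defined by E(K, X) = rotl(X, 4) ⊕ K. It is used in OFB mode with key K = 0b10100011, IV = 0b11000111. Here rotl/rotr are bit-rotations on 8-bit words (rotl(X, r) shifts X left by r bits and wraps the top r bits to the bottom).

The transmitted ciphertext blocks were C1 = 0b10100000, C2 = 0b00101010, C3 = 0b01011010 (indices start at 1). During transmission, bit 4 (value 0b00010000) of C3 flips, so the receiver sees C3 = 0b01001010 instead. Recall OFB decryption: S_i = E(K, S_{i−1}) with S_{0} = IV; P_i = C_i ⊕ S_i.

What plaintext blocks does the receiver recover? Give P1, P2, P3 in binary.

Only C3 changed, to 0b01001010. In OFB, a change in C_i flips the same bit in P_i only; the keystream is unaffected. Decrypting the received ciphertext:
P1: S = E(K, 0b11000111) = 0b11011111; 0b10100000 ⊕ 0b11011111 = 0b01111111.
P2: S = E(K, 0b11011111) = 0b01011110; 0b00101010 ⊕ 0b01011110 = 0b01110100.
P3: S = E(K, 0b01011110) = 0b01000110; 0b01001010 ⊕ 0b01000110 = 0b00001100.
Blocks that differ from the original plaintext: P3.

P1 = 0b01111111, P2 = 0b01110100, P3 = 0b00001100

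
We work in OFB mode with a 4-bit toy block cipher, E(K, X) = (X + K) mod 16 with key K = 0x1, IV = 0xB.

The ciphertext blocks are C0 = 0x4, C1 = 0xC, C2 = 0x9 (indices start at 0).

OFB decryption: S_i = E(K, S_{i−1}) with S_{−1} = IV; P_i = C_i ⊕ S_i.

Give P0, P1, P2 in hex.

P0 = 0x8, P1 = 0x1, P2 = 0x7

P0: S = E(K, 0xB) = 0xC; 0x4 ⊕ 0xC = 0x8.
P1: S = E(K, 0xC) = 0xD; 0xC ⊕ 0xD = 0x1.
P2: S = E(K, 0xD) = 0xE; 0x9 ⊕ 0xE = 0x7.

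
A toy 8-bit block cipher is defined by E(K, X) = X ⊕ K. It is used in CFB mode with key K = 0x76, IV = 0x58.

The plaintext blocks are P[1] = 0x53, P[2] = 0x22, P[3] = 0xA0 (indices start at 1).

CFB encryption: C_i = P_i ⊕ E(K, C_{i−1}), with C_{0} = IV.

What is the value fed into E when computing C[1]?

0x58

C[1]: E(K, 0x58) = 0x2E; 0x53 ⊕ 0x2E = 0x7D.
So the input to E for block [1] is 0x58.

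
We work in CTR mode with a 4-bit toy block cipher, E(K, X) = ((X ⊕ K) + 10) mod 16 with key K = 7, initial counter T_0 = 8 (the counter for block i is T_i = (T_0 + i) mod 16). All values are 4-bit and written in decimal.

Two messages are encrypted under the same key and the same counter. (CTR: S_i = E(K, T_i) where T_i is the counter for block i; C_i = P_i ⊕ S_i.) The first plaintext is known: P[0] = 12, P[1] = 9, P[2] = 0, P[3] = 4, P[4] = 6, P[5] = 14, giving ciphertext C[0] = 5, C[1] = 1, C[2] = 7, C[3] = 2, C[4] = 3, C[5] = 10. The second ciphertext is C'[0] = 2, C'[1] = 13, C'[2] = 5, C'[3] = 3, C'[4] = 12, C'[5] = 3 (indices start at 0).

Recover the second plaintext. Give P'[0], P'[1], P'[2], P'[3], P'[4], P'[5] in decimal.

P'[0] = 11, P'[1] = 5, P'[2] = 2, P'[3] = 5, P'[4] = 9, P'[5] = 7

In CTR with a reused counter, both messages share the same keystream S_i, so C_i ⊕ C'_i = P_i ⊕ P'_i and thus P'_i = P_i ⊕ C_i ⊕ C'_i.
P'[0]: 12 ⊕ 5 ⊕ 2 = 11.
P'[1]: 9 ⊕ 1 ⊕ 13 = 5.
P'[2]: 0 ⊕ 7 ⊕ 5 = 2.
P'[3]: 4 ⊕ 2 ⊕ 3 = 5.
P'[4]: 6 ⊕ 3 ⊕ 12 = 9.
P'[5]: 14 ⊕ 10 ⊕ 3 = 7.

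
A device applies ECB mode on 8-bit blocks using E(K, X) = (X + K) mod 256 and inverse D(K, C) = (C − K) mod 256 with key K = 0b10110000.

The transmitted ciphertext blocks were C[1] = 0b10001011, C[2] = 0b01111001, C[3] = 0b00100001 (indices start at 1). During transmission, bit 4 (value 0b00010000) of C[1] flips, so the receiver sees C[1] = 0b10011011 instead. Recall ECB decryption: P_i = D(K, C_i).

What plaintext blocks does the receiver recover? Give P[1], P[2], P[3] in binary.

Only C[1] changed, to 0b10011011. In ECB, a change in C_i affects only P_i. Decrypting the received ciphertext:
P[1]: D(K, 0b10011011) = 0b11101011.
P[2]: D(K, 0b01111001) = 0b11001001.
P[3]: D(K, 0b00100001) = 0b01110001.
Blocks that differ from the original plaintext: P[1].

P[1] = 0b11101011, P[2] = 0b11001001, P[3] = 0b01110001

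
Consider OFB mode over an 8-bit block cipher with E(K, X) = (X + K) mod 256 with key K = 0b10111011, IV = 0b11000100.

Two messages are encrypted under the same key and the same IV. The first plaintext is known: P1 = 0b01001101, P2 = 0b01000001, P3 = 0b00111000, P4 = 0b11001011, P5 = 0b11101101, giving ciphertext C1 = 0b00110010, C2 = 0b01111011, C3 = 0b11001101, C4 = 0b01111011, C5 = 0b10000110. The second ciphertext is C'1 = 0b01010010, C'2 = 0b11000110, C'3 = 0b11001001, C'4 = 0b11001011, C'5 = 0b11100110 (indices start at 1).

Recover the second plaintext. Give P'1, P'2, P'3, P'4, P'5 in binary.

P'1 = 0b00101101, P'2 = 0b11111100, P'3 = 0b00111100, P'4 = 0b01111011, P'5 = 0b10001101

In OFB with a reused IV, both messages share the same keystream S_i, so C_i ⊕ C'_i = P_i ⊕ P'_i and thus P'_i = P_i ⊕ C_i ⊕ C'_i.
P'1: 0b01001101 ⊕ 0b00110010 ⊕ 0b01010010 = 0b00101101.
P'2: 0b01000001 ⊕ 0b01111011 ⊕ 0b11000110 = 0b11111100.
P'3: 0b00111000 ⊕ 0b11001101 ⊕ 0b11001001 = 0b00111100.
P'4: 0b11001011 ⊕ 0b01111011 ⊕ 0b11001011 = 0b01111011.
P'5: 0b11101101 ⊕ 0b10000110 ⊕ 0b11100110 = 0b10001101.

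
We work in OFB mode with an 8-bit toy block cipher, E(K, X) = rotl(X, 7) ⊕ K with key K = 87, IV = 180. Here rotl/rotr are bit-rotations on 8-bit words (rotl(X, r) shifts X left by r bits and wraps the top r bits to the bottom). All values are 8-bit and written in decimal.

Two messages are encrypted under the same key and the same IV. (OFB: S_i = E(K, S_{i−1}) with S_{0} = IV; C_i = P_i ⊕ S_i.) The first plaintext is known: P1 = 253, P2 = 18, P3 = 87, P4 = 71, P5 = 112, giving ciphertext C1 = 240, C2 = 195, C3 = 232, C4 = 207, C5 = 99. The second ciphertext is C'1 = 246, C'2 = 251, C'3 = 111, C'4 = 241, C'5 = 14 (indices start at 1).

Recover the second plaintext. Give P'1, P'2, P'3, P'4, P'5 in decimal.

In OFB with a reused IV, both messages share the same keystream S_i, so C_i ⊕ C'_i = P_i ⊕ P'_i and thus P'_i = P_i ⊕ C_i ⊕ C'_i.
P'1: 253 ⊕ 240 ⊕ 246 = 251.
P'2: 18 ⊕ 195 ⊕ 251 = 42.
P'3: 87 ⊕ 232 ⊕ 111 = 208.
P'4: 71 ⊕ 207 ⊕ 241 = 121.
P'5: 112 ⊕ 99 ⊕ 14 = 29.

P'1 = 251, P'2 = 42, P'3 = 208, P'4 = 121, P'5 = 29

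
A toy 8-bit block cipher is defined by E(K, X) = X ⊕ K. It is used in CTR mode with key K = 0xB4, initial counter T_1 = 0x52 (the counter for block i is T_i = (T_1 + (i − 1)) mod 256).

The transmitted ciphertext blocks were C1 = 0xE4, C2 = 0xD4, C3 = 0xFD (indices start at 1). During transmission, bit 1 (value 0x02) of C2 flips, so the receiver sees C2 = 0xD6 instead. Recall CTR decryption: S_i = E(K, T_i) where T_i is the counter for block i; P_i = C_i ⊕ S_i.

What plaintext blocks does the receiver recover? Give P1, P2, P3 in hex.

P1 = 0x02, P2 = 0x31, P3 = 0x1D

Only C2 changed, to 0xD6. In CTR, a change in C_i flips the same bit in P_i only; the keystream is unaffected. Decrypting the received ciphertext:
P1: T = 0x52, S = E(K, T) = 0xE6; 0xE4 ⊕ 0xE6 = 0x02.
P2: T = 0x53, S = E(K, T) = 0xE7; 0xD6 ⊕ 0xE7 = 0x31.
P3: T = 0x54, S = E(K, T) = 0xE0; 0xFD ⊕ 0xE0 = 0x1D.
Blocks that differ from the original plaintext: P2.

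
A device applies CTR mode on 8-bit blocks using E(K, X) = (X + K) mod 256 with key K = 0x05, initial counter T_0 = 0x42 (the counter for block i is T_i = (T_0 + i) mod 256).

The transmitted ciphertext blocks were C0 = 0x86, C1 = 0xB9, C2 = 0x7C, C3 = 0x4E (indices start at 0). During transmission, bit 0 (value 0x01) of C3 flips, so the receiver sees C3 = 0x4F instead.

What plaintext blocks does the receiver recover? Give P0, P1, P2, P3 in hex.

CTR decryption: S_i = E(K, T_i) where T_i is the counter for block i; P_i = C_i ⊕ S_i.
Only C3 changed, to 0x4F. In CTR, a change in C_i flips the same bit in P_i only; the keystream is unaffected. Decrypting the received ciphertext:
P0: T = 0x42, S = E(K, T) = 0x47; 0x86 ⊕ 0x47 = 0xC1.
P1: T = 0x43, S = E(K, T) = 0x48; 0xB9 ⊕ 0x48 = 0xF1.
P2: T = 0x44, S = E(K, T) = 0x49; 0x7C ⊕ 0x49 = 0x35.
P3: T = 0x45, S = E(K, T) = 0x4A; 0x4F ⊕ 0x4A = 0x05.
Blocks that differ from the original plaintext: P3.

P0 = 0xC1, P1 = 0xF1, P2 = 0x35, P3 = 0x05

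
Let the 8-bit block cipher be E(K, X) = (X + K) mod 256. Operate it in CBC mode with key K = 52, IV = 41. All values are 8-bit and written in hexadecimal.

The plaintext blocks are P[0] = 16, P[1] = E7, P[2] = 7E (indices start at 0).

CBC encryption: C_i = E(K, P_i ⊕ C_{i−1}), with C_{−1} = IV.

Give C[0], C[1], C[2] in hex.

C[0] = A9, C[1] = A0, C[2] = 30

C[0]: P[0] ⊕ 41 = 57; E(K, 57) = A9.
C[1]: P[1] ⊕ A9 = 4E; E(K, 4E) = A0.
C[2]: P[2] ⊕ A0 = DE; E(K, DE) = 30.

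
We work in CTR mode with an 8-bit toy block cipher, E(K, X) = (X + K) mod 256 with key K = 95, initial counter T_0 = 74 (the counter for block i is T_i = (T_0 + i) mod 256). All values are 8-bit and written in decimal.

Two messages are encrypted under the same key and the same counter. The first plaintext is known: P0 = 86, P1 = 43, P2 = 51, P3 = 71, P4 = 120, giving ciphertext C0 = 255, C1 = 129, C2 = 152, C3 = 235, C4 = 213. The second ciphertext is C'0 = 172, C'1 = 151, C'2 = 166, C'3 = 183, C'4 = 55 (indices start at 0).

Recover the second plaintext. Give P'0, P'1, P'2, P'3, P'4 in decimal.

P'0 = 5, P'1 = 61, P'2 = 13, P'3 = 27, P'4 = 154

In CTR with a reused counter, both messages share the same keystream S_i, so C_i ⊕ C'_i = P_i ⊕ P'_i and thus P'_i = P_i ⊕ C_i ⊕ C'_i.
P'0: 86 ⊕ 255 ⊕ 172 = 5.
P'1: 43 ⊕ 129 ⊕ 151 = 61.
P'2: 51 ⊕ 152 ⊕ 166 = 13.
P'3: 71 ⊕ 235 ⊕ 183 = 27.
P'4: 120 ⊕ 213 ⊕ 55 = 154.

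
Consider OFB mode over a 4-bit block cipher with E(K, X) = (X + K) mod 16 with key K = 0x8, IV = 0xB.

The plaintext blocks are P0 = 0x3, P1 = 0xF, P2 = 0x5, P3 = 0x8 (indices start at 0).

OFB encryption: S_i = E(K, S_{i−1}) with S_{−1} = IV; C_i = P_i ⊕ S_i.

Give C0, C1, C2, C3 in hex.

C0 = 0x0, C1 = 0x4, C2 = 0x6, C3 = 0x3

C0: S = E(K, 0xB) = 0x3; 0x3 ⊕ 0x3 = 0x0.
C1: S = E(K, 0x3) = 0xB; 0xF ⊕ 0xB = 0x4.
C2: S = E(K, 0xB) = 0x3; 0x5 ⊕ 0x3 = 0x6.
C3: S = E(K, 0x3) = 0xB; 0x8 ⊕ 0xB = 0x3.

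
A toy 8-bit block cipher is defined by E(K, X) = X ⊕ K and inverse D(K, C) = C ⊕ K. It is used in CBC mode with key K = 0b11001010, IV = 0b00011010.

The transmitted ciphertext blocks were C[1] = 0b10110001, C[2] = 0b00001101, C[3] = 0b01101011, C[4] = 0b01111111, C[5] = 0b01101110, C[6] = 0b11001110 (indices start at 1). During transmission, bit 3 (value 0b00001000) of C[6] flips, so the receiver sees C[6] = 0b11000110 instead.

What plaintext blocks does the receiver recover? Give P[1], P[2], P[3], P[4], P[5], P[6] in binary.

P[1] = 0b01100001, P[2] = 0b01110110, P[3] = 0b10101100, P[4] = 0b11011110, P[5] = 0b11011011, P[6] = 0b01100010

CBC decryption: P_i = D(K, C_i) ⊕ C_{i−1}, with C_{0} = IV.
Only C[6] changed, to 0b11000110. In CBC, a change in C_i garbles P_i and flips the same bit in P_{i+1}. Decrypting the received ciphertext:
P[1]: D(K, 0b10110001) = 0b01111011; 0b01111011 ⊕ 0b00011010 = 0b01100001.
P[2]: D(K, 0b00001101) = 0b11000111; 0b11000111 ⊕ 0b10110001 = 0b01110110.
P[3]: D(K, 0b01101011) = 0b10100001; 0b10100001 ⊕ 0b00001101 = 0b10101100.
P[4]: D(K, 0b01111111) = 0b10110101; 0b10110101 ⊕ 0b01101011 = 0b11011110.
P[5]: D(K, 0b01101110) = 0b10100100; 0b10100100 ⊕ 0b01111111 = 0b11011011.
P[6]: D(K, 0b11000110) = 0b00001100; 0b00001100 ⊕ 0b01101110 = 0b01100010.
Blocks that differ from the original plaintext: P[6].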